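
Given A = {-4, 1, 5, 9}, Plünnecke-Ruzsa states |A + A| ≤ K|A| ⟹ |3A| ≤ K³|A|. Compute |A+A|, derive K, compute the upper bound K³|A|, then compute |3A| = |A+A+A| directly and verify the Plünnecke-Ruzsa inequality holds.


|A| = 4.
Step 1: Compute A + A by enumerating all 16 pairs.
A + A = {-8, -3, 1, 2, 5, 6, 10, 14, 18}, so |A + A| = 9.
Step 2: Doubling constant K = |A + A|/|A| = 9/4 = 9/4 ≈ 2.2500.
Step 3: Plünnecke-Ruzsa gives |3A| ≤ K³·|A| = (2.2500)³ · 4 ≈ 45.5625.
Step 4: Compute 3A = A + A + A directly by enumerating all triples (a,b,c) ∈ A³; |3A| = 16.
Step 5: Check 16 ≤ 45.5625? Yes ✓.

K = 9/4, Plünnecke-Ruzsa bound K³|A| ≈ 45.5625, |3A| = 16, inequality holds.


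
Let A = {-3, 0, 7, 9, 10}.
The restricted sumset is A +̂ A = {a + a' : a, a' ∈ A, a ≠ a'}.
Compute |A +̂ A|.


Restricted sumset: A +̂ A = {a + a' : a ∈ A, a' ∈ A, a ≠ a'}.
Equivalently, take A + A and drop any sum 2a that is achievable ONLY as a + a for a ∈ A (i.e. sums representable only with equal summands).
Enumerate pairs (a, a') with a < a' (symmetric, so each unordered pair gives one sum; this covers all a ≠ a'):
  -3 + 0 = -3
  -3 + 7 = 4
  -3 + 9 = 6
  -3 + 10 = 7
  0 + 7 = 7
  0 + 9 = 9
  0 + 10 = 10
  7 + 9 = 16
  7 + 10 = 17
  9 + 10 = 19
Collected distinct sums: {-3, 4, 6, 7, 9, 10, 16, 17, 19}
|A +̂ A| = 9
(Reference bound: |A +̂ A| ≥ 2|A| - 3 for |A| ≥ 2, with |A| = 5 giving ≥ 7.)

|A +̂ A| = 9


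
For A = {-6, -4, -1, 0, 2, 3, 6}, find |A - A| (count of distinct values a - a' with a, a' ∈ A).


A - A = {a - a' : a, a' ∈ A}; |A| = 7.
Bounds: 2|A|-1 ≤ |A - A| ≤ |A|² - |A| + 1, i.e. 13 ≤ |A - A| ≤ 43.
Note: 0 ∈ A - A always (from a - a). The set is symmetric: if d ∈ A - A then -d ∈ A - A.
Enumerate nonzero differences d = a - a' with a > a' (then include -d):
Positive differences: {1, 2, 3, 4, 5, 6, 7, 8, 9, 10, 12}
Full difference set: {0} ∪ (positive diffs) ∪ (negative diffs).
|A - A| = 1 + 2·11 = 23 (matches direct enumeration: 23).

|A - A| = 23


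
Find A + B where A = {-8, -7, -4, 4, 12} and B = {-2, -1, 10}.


A + B = {a + b : a ∈ A, b ∈ B}.
Enumerate all |A|·|B| = 5·3 = 15 pairs (a, b) and collect distinct sums.
a = -8: -8+-2=-10, -8+-1=-9, -8+10=2
a = -7: -7+-2=-9, -7+-1=-8, -7+10=3
a = -4: -4+-2=-6, -4+-1=-5, -4+10=6
a = 4: 4+-2=2, 4+-1=3, 4+10=14
a = 12: 12+-2=10, 12+-1=11, 12+10=22
Collecting distinct sums: A + B = {-10, -9, -8, -6, -5, 2, 3, 6, 10, 11, 14, 22}
|A + B| = 12

A + B = {-10, -9, -8, -6, -5, 2, 3, 6, 10, 11, 14, 22}


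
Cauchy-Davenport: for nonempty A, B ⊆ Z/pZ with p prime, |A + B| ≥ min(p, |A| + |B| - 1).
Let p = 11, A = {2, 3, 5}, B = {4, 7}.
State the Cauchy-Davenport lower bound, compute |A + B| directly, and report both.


Cauchy-Davenport: |A + B| ≥ min(p, |A| + |B| - 1) for A, B nonempty in Z/pZ.
|A| = 3, |B| = 2, p = 11.
CD lower bound = min(11, 3 + 2 - 1) = min(11, 4) = 4.
Compute A + B mod 11 directly:
a = 2: 2+4=6, 2+7=9
a = 3: 3+4=7, 3+7=10
a = 5: 5+4=9, 5+7=1
A + B = {1, 6, 7, 9, 10}, so |A + B| = 5.
Verify: 5 ≥ 4? Yes ✓.

CD lower bound = 4, actual |A + B| = 5.


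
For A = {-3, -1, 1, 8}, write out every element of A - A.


A - A = {a - a' : a, a' ∈ A}.
Compute a - a' for each ordered pair (a, a'):
a = -3: -3--3=0, -3--1=-2, -3-1=-4, -3-8=-11
a = -1: -1--3=2, -1--1=0, -1-1=-2, -1-8=-9
a = 1: 1--3=4, 1--1=2, 1-1=0, 1-8=-7
a = 8: 8--3=11, 8--1=9, 8-1=7, 8-8=0
Collecting distinct values (and noting 0 appears from a-a):
A - A = {-11, -9, -7, -4, -2, 0, 2, 4, 7, 9, 11}
|A - A| = 11

A - A = {-11, -9, -7, -4, -2, 0, 2, 4, 7, 9, 11}


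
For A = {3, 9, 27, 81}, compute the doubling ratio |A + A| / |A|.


|A| = 4.
Compute A + A by enumerating all 16 pairs.
A + A = {6, 12, 18, 30, 36, 54, 84, 90, 108, 162}, so |A + A| = 10.
K = |A + A| / |A| = 10/4 = 5/2 ≈ 2.5000.
Reference: AP of size 4 gives K = 7/4 ≈ 1.7500; a fully generic set of size 4 gives K ≈ 2.5000.

|A| = 4, |A + A| = 10, K = 10/4 = 5/2.


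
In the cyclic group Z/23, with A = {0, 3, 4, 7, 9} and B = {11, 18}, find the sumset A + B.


Work in Z/23Z: reduce every sum a + b modulo 23.
Enumerate all 10 pairs:
a = 0: 0+11=11, 0+18=18
a = 3: 3+11=14, 3+18=21
a = 4: 4+11=15, 4+18=22
a = 7: 7+11=18, 7+18=2
a = 9: 9+11=20, 9+18=4
Distinct residues collected: {2, 4, 11, 14, 15, 18, 20, 21, 22}
|A + B| = 9 (out of 23 total residues).

A + B = {2, 4, 11, 14, 15, 18, 20, 21, 22}


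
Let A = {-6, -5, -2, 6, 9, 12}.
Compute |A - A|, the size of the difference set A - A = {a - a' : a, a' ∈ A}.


A - A = {a - a' : a, a' ∈ A}; |A| = 6.
Bounds: 2|A|-1 ≤ |A - A| ≤ |A|² - |A| + 1, i.e. 11 ≤ |A - A| ≤ 31.
Note: 0 ∈ A - A always (from a - a). The set is symmetric: if d ∈ A - A then -d ∈ A - A.
Enumerate nonzero differences d = a - a' with a > a' (then include -d):
Positive differences: {1, 3, 4, 6, 8, 11, 12, 14, 15, 17, 18}
Full difference set: {0} ∪ (positive diffs) ∪ (negative diffs).
|A - A| = 1 + 2·11 = 23 (matches direct enumeration: 23).

|A - A| = 23


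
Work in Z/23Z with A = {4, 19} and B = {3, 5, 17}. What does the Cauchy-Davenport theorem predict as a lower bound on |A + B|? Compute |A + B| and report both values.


Cauchy-Davenport: |A + B| ≥ min(p, |A| + |B| - 1) for A, B nonempty in Z/pZ.
|A| = 2, |B| = 3, p = 23.
CD lower bound = min(23, 2 + 3 - 1) = min(23, 4) = 4.
Compute A + B mod 23 directly:
a = 4: 4+3=7, 4+5=9, 4+17=21
a = 19: 19+3=22, 19+5=1, 19+17=13
A + B = {1, 7, 9, 13, 21, 22}, so |A + B| = 6.
Verify: 6 ≥ 4? Yes ✓.

CD lower bound = 4, actual |A + B| = 6.


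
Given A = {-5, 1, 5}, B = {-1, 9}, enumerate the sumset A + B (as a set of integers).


A + B = {a + b : a ∈ A, b ∈ B}.
Enumerate all |A|·|B| = 3·2 = 6 pairs (a, b) and collect distinct sums.
a = -5: -5+-1=-6, -5+9=4
a = 1: 1+-1=0, 1+9=10
a = 5: 5+-1=4, 5+9=14
Collecting distinct sums: A + B = {-6, 0, 4, 10, 14}
|A + B| = 5

A + B = {-6, 0, 4, 10, 14}


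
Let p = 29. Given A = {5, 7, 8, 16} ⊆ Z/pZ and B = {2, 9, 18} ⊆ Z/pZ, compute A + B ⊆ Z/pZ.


Work in Z/29Z: reduce every sum a + b modulo 29.
Enumerate all 12 pairs:
a = 5: 5+2=7, 5+9=14, 5+18=23
a = 7: 7+2=9, 7+9=16, 7+18=25
a = 8: 8+2=10, 8+9=17, 8+18=26
a = 16: 16+2=18, 16+9=25, 16+18=5
Distinct residues collected: {5, 7, 9, 10, 14, 16, 17, 18, 23, 25, 26}
|A + B| = 11 (out of 29 total residues).

A + B = {5, 7, 9, 10, 14, 16, 17, 18, 23, 25, 26}


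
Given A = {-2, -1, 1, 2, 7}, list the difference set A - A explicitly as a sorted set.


A - A = {a - a' : a, a' ∈ A}.
Compute a - a' for each ordered pair (a, a'):
a = -2: -2--2=0, -2--1=-1, -2-1=-3, -2-2=-4, -2-7=-9
a = -1: -1--2=1, -1--1=0, -1-1=-2, -1-2=-3, -1-7=-8
a = 1: 1--2=3, 1--1=2, 1-1=0, 1-2=-1, 1-7=-6
a = 2: 2--2=4, 2--1=3, 2-1=1, 2-2=0, 2-7=-5
a = 7: 7--2=9, 7--1=8, 7-1=6, 7-2=5, 7-7=0
Collecting distinct values (and noting 0 appears from a-a):
A - A = {-9, -8, -6, -5, -4, -3, -2, -1, 0, 1, 2, 3, 4, 5, 6, 8, 9}
|A - A| = 17

A - A = {-9, -8, -6, -5, -4, -3, -2, -1, 0, 1, 2, 3, 4, 5, 6, 8, 9}


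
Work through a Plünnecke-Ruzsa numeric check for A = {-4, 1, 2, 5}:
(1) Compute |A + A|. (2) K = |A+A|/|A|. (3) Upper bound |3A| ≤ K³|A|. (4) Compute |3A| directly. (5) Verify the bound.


|A| = 4.
Step 1: Compute A + A by enumerating all 16 pairs.
A + A = {-8, -3, -2, 1, 2, 3, 4, 6, 7, 10}, so |A + A| = 10.
Step 2: Doubling constant K = |A + A|/|A| = 10/4 = 10/4 ≈ 2.5000.
Step 3: Plünnecke-Ruzsa gives |3A| ≤ K³·|A| = (2.5000)³ · 4 ≈ 62.5000.
Step 4: Compute 3A = A + A + A directly by enumerating all triples (a,b,c) ∈ A³; |3A| = 18.
Step 5: Check 18 ≤ 62.5000? Yes ✓.

K = 10/4, Plünnecke-Ruzsa bound K³|A| ≈ 62.5000, |3A| = 18, inequality holds.


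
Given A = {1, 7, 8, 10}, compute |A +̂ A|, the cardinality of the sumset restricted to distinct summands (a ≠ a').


Restricted sumset: A +̂ A = {a + a' : a ∈ A, a' ∈ A, a ≠ a'}.
Equivalently, take A + A and drop any sum 2a that is achievable ONLY as a + a for a ∈ A (i.e. sums representable only with equal summands).
Enumerate pairs (a, a') with a < a' (symmetric, so each unordered pair gives one sum; this covers all a ≠ a'):
  1 + 7 = 8
  1 + 8 = 9
  1 + 10 = 11
  7 + 8 = 15
  7 + 10 = 17
  8 + 10 = 18
Collected distinct sums: {8, 9, 11, 15, 17, 18}
|A +̂ A| = 6
(Reference bound: |A +̂ A| ≥ 2|A| - 3 for |A| ≥ 2, with |A| = 4 giving ≥ 5.)

|A +̂ A| = 6


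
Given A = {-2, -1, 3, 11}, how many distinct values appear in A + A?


A + A = {a + a' : a, a' ∈ A}; |A| = 4.
General bounds: 2|A| - 1 ≤ |A + A| ≤ |A|(|A|+1)/2, i.e. 7 ≤ |A + A| ≤ 10.
Lower bound 2|A|-1 is attained iff A is an arithmetic progression.
Enumerate sums a + a' for a ≤ a' (symmetric, so this suffices):
a = -2: -2+-2=-4, -2+-1=-3, -2+3=1, -2+11=9
a = -1: -1+-1=-2, -1+3=2, -1+11=10
a = 3: 3+3=6, 3+11=14
a = 11: 11+11=22
Distinct sums: {-4, -3, -2, 1, 2, 6, 9, 10, 14, 22}
|A + A| = 10

|A + A| = 10


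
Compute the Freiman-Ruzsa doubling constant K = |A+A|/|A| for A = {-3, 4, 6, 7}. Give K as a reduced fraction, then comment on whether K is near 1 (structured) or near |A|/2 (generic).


|A| = 4.
Compute A + A by enumerating all 16 pairs.
A + A = {-6, 1, 3, 4, 8, 10, 11, 12, 13, 14}, so |A + A| = 10.
K = |A + A| / |A| = 10/4 = 5/2 ≈ 2.5000.
Reference: AP of size 4 gives K = 7/4 ≈ 1.7500; a fully generic set of size 4 gives K ≈ 2.5000.

|A| = 4, |A + A| = 10, K = 10/4 = 5/2.


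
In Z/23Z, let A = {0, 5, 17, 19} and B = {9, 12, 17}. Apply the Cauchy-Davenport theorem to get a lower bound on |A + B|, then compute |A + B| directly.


Cauchy-Davenport: |A + B| ≥ min(p, |A| + |B| - 1) for A, B nonempty in Z/pZ.
|A| = 4, |B| = 3, p = 23.
CD lower bound = min(23, 4 + 3 - 1) = min(23, 6) = 6.
Compute A + B mod 23 directly:
a = 0: 0+9=9, 0+12=12, 0+17=17
a = 5: 5+9=14, 5+12=17, 5+17=22
a = 17: 17+9=3, 17+12=6, 17+17=11
a = 19: 19+9=5, 19+12=8, 19+17=13
A + B = {3, 5, 6, 8, 9, 11, 12, 13, 14, 17, 22}, so |A + B| = 11.
Verify: 11 ≥ 6? Yes ✓.

CD lower bound = 6, actual |A + B| = 11.


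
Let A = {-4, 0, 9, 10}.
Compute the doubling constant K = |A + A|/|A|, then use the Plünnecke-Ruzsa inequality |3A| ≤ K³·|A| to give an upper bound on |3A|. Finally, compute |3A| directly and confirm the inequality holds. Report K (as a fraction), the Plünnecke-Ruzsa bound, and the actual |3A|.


|A| = 4.
Step 1: Compute A + A by enumerating all 16 pairs.
A + A = {-8, -4, 0, 5, 6, 9, 10, 18, 19, 20}, so |A + A| = 10.
Step 2: Doubling constant K = |A + A|/|A| = 10/4 = 10/4 ≈ 2.5000.
Step 3: Plünnecke-Ruzsa gives |3A| ≤ K³·|A| = (2.5000)³ · 4 ≈ 62.5000.
Step 4: Compute 3A = A + A + A directly by enumerating all triples (a,b,c) ∈ A³; |3A| = 20.
Step 5: Check 20 ≤ 62.5000? Yes ✓.

K = 10/4, Plünnecke-Ruzsa bound K³|A| ≈ 62.5000, |3A| = 20, inequality holds.


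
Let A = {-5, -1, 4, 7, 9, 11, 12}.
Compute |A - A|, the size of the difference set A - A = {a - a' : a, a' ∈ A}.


A - A = {a - a' : a, a' ∈ A}; |A| = 7.
Bounds: 2|A|-1 ≤ |A - A| ≤ |A|² - |A| + 1, i.e. 13 ≤ |A - A| ≤ 43.
Note: 0 ∈ A - A always (from a - a). The set is symmetric: if d ∈ A - A then -d ∈ A - A.
Enumerate nonzero differences d = a - a' with a > a' (then include -d):
Positive differences: {1, 2, 3, 4, 5, 7, 8, 9, 10, 12, 13, 14, 16, 17}
Full difference set: {0} ∪ (positive diffs) ∪ (negative diffs).
|A - A| = 1 + 2·14 = 29 (matches direct enumeration: 29).

|A - A| = 29


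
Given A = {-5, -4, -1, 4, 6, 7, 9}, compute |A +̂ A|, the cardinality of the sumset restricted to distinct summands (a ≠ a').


Restricted sumset: A +̂ A = {a + a' : a ∈ A, a' ∈ A, a ≠ a'}.
Equivalently, take A + A and drop any sum 2a that is achievable ONLY as a + a for a ∈ A (i.e. sums representable only with equal summands).
Enumerate pairs (a, a') with a < a' (symmetric, so each unordered pair gives one sum; this covers all a ≠ a'):
  -5 + -4 = -9
  -5 + -1 = -6
  -5 + 4 = -1
  -5 + 6 = 1
  -5 + 7 = 2
  -5 + 9 = 4
  -4 + -1 = -5
  -4 + 4 = 0
  -4 + 6 = 2
  -4 + 7 = 3
  -4 + 9 = 5
  -1 + 4 = 3
  -1 + 6 = 5
  -1 + 7 = 6
  -1 + 9 = 8
  4 + 6 = 10
  4 + 7 = 11
  4 + 9 = 13
  6 + 7 = 13
  6 + 9 = 15
  7 + 9 = 16
Collected distinct sums: {-9, -6, -5, -1, 0, 1, 2, 3, 4, 5, 6, 8, 10, 11, 13, 15, 16}
|A +̂ A| = 17
(Reference bound: |A +̂ A| ≥ 2|A| - 3 for |A| ≥ 2, with |A| = 7 giving ≥ 11.)

|A +̂ A| = 17


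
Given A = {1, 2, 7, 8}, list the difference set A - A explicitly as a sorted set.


A - A = {a - a' : a, a' ∈ A}.
Compute a - a' for each ordered pair (a, a'):
a = 1: 1-1=0, 1-2=-1, 1-7=-6, 1-8=-7
a = 2: 2-1=1, 2-2=0, 2-7=-5, 2-8=-6
a = 7: 7-1=6, 7-2=5, 7-7=0, 7-8=-1
a = 8: 8-1=7, 8-2=6, 8-7=1, 8-8=0
Collecting distinct values (and noting 0 appears from a-a):
A - A = {-7, -6, -5, -1, 0, 1, 5, 6, 7}
|A - A| = 9

A - A = {-7, -6, -5, -1, 0, 1, 5, 6, 7}


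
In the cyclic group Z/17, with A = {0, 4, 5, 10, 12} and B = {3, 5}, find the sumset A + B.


Work in Z/17Z: reduce every sum a + b modulo 17.
Enumerate all 10 pairs:
a = 0: 0+3=3, 0+5=5
a = 4: 4+3=7, 4+5=9
a = 5: 5+3=8, 5+5=10
a = 10: 10+3=13, 10+5=15
a = 12: 12+3=15, 12+5=0
Distinct residues collected: {0, 3, 5, 7, 8, 9, 10, 13, 15}
|A + B| = 9 (out of 17 total residues).

A + B = {0, 3, 5, 7, 8, 9, 10, 13, 15}


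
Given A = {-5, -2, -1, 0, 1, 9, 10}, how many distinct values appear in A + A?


A + A = {a + a' : a, a' ∈ A}; |A| = 7.
General bounds: 2|A| - 1 ≤ |A + A| ≤ |A|(|A|+1)/2, i.e. 13 ≤ |A + A| ≤ 28.
Lower bound 2|A|-1 is attained iff A is an arithmetic progression.
Enumerate sums a + a' for a ≤ a' (symmetric, so this suffices):
a = -5: -5+-5=-10, -5+-2=-7, -5+-1=-6, -5+0=-5, -5+1=-4, -5+9=4, -5+10=5
a = -2: -2+-2=-4, -2+-1=-3, -2+0=-2, -2+1=-1, -2+9=7, -2+10=8
a = -1: -1+-1=-2, -1+0=-1, -1+1=0, -1+9=8, -1+10=9
a = 0: 0+0=0, 0+1=1, 0+9=9, 0+10=10
a = 1: 1+1=2, 1+9=10, 1+10=11
a = 9: 9+9=18, 9+10=19
a = 10: 10+10=20
Distinct sums: {-10, -7, -6, -5, -4, -3, -2, -1, 0, 1, 2, 4, 5, 7, 8, 9, 10, 11, 18, 19, 20}
|A + A| = 21

|A + A| = 21


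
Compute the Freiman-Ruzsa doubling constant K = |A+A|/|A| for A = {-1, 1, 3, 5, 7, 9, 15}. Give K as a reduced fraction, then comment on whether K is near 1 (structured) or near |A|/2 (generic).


|A| = 7.
Compute A + A by enumerating all 49 pairs.
A + A = {-2, 0, 2, 4, 6, 8, 10, 12, 14, 16, 18, 20, 22, 24, 30}, so |A + A| = 15.
K = |A + A| / |A| = 15/7 (already in lowest terms) ≈ 2.1429.
Reference: AP of size 7 gives K = 13/7 ≈ 1.8571; a fully generic set of size 7 gives K ≈ 4.0000.

|A| = 7, |A + A| = 15, K = 15/7.


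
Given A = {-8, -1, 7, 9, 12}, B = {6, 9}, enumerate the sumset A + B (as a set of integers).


A + B = {a + b : a ∈ A, b ∈ B}.
Enumerate all |A|·|B| = 5·2 = 10 pairs (a, b) and collect distinct sums.
a = -8: -8+6=-2, -8+9=1
a = -1: -1+6=5, -1+9=8
a = 7: 7+6=13, 7+9=16
a = 9: 9+6=15, 9+9=18
a = 12: 12+6=18, 12+9=21
Collecting distinct sums: A + B = {-2, 1, 5, 8, 13, 15, 16, 18, 21}
|A + B| = 9

A + B = {-2, 1, 5, 8, 13, 15, 16, 18, 21}


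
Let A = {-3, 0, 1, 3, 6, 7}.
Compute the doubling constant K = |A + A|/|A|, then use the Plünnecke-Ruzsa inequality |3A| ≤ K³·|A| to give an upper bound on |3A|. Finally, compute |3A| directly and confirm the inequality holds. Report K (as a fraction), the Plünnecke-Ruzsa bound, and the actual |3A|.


|A| = 6.
Step 1: Compute A + A by enumerating all 36 pairs.
A + A = {-6, -3, -2, 0, 1, 2, 3, 4, 6, 7, 8, 9, 10, 12, 13, 14}, so |A + A| = 16.
Step 2: Doubling constant K = |A + A|/|A| = 16/6 = 16/6 ≈ 2.6667.
Step 3: Plünnecke-Ruzsa gives |3A| ≤ K³·|A| = (2.6667)³ · 6 ≈ 113.7778.
Step 4: Compute 3A = A + A + A directly by enumerating all triples (a,b,c) ∈ A³; |3A| = 28.
Step 5: Check 28 ≤ 113.7778? Yes ✓.

K = 16/6, Plünnecke-Ruzsa bound K³|A| ≈ 113.7778, |3A| = 28, inequality holds.


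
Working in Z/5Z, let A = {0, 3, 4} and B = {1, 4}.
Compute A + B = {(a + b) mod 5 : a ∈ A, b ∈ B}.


Work in Z/5Z: reduce every sum a + b modulo 5.
Enumerate all 6 pairs:
a = 0: 0+1=1, 0+4=4
a = 3: 3+1=4, 3+4=2
a = 4: 4+1=0, 4+4=3
Distinct residues collected: {0, 1, 2, 3, 4}
|A + B| = 5 (out of 5 total residues).

A + B = {0, 1, 2, 3, 4}


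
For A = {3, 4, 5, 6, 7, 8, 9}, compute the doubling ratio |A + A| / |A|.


|A| = 7.
Compute A + A by enumerating all 49 pairs.
A + A = {6, 7, 8, 9, 10, 11, 12, 13, 14, 15, 16, 17, 18}, so |A + A| = 13.
K = |A + A| / |A| = 13/7 (already in lowest terms) ≈ 1.8571.
Reference: AP of size 7 gives K = 13/7 ≈ 1.8571; a fully generic set of size 7 gives K ≈ 4.0000.

|A| = 7, |A + A| = 13, K = 13/7.


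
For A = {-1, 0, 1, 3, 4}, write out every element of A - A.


A - A = {a - a' : a, a' ∈ A}.
Compute a - a' for each ordered pair (a, a'):
a = -1: -1--1=0, -1-0=-1, -1-1=-2, -1-3=-4, -1-4=-5
a = 0: 0--1=1, 0-0=0, 0-1=-1, 0-3=-3, 0-4=-4
a = 1: 1--1=2, 1-0=1, 1-1=0, 1-3=-2, 1-4=-3
a = 3: 3--1=4, 3-0=3, 3-1=2, 3-3=0, 3-4=-1
a = 4: 4--1=5, 4-0=4, 4-1=3, 4-3=1, 4-4=0
Collecting distinct values (and noting 0 appears from a-a):
A - A = {-5, -4, -3, -2, -1, 0, 1, 2, 3, 4, 5}
|A - A| = 11

A - A = {-5, -4, -3, -2, -1, 0, 1, 2, 3, 4, 5}


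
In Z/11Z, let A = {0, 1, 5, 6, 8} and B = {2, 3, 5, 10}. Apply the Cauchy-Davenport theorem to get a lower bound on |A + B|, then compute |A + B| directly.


Cauchy-Davenport: |A + B| ≥ min(p, |A| + |B| - 1) for A, B nonempty in Z/pZ.
|A| = 5, |B| = 4, p = 11.
CD lower bound = min(11, 5 + 4 - 1) = min(11, 8) = 8.
Compute A + B mod 11 directly:
a = 0: 0+2=2, 0+3=3, 0+5=5, 0+10=10
a = 1: 1+2=3, 1+3=4, 1+5=6, 1+10=0
a = 5: 5+2=7, 5+3=8, 5+5=10, 5+10=4
a = 6: 6+2=8, 6+3=9, 6+5=0, 6+10=5
a = 8: 8+2=10, 8+3=0, 8+5=2, 8+10=7
A + B = {0, 2, 3, 4, 5, 6, 7, 8, 9, 10}, so |A + B| = 10.
Verify: 10 ≥ 8? Yes ✓.

CD lower bound = 8, actual |A + B| = 10.


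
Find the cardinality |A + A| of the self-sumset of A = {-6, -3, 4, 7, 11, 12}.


A + A = {a + a' : a, a' ∈ A}; |A| = 6.
General bounds: 2|A| - 1 ≤ |A + A| ≤ |A|(|A|+1)/2, i.e. 11 ≤ |A + A| ≤ 21.
Lower bound 2|A|-1 is attained iff A is an arithmetic progression.
Enumerate sums a + a' for a ≤ a' (symmetric, so this suffices):
a = -6: -6+-6=-12, -6+-3=-9, -6+4=-2, -6+7=1, -6+11=5, -6+12=6
a = -3: -3+-3=-6, -3+4=1, -3+7=4, -3+11=8, -3+12=9
a = 4: 4+4=8, 4+7=11, 4+11=15, 4+12=16
a = 7: 7+7=14, 7+11=18, 7+12=19
a = 11: 11+11=22, 11+12=23
a = 12: 12+12=24
Distinct sums: {-12, -9, -6, -2, 1, 4, 5, 6, 8, 9, 11, 14, 15, 16, 18, 19, 22, 23, 24}
|A + A| = 19

|A + A| = 19


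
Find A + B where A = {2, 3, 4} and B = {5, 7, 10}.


A + B = {a + b : a ∈ A, b ∈ B}.
Enumerate all |A|·|B| = 3·3 = 9 pairs (a, b) and collect distinct sums.
a = 2: 2+5=7, 2+7=9, 2+10=12
a = 3: 3+5=8, 3+7=10, 3+10=13
a = 4: 4+5=9, 4+7=11, 4+10=14
Collecting distinct sums: A + B = {7, 8, 9, 10, 11, 12, 13, 14}
|A + B| = 8

A + B = {7, 8, 9, 10, 11, 12, 13, 14}


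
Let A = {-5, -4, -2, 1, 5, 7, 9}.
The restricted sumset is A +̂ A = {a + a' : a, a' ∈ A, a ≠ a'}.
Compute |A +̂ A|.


Restricted sumset: A +̂ A = {a + a' : a ∈ A, a' ∈ A, a ≠ a'}.
Equivalently, take A + A and drop any sum 2a that is achievable ONLY as a + a for a ∈ A (i.e. sums representable only with equal summands).
Enumerate pairs (a, a') with a < a' (symmetric, so each unordered pair gives one sum; this covers all a ≠ a'):
  -5 + -4 = -9
  -5 + -2 = -7
  -5 + 1 = -4
  -5 + 5 = 0
  -5 + 7 = 2
  -5 + 9 = 4
  -4 + -2 = -6
  -4 + 1 = -3
  -4 + 5 = 1
  -4 + 7 = 3
  -4 + 9 = 5
  -2 + 1 = -1
  -2 + 5 = 3
  -2 + 7 = 5
  -2 + 9 = 7
  1 + 5 = 6
  1 + 7 = 8
  1 + 9 = 10
  5 + 7 = 12
  5 + 9 = 14
  7 + 9 = 16
Collected distinct sums: {-9, -7, -6, -4, -3, -1, 0, 1, 2, 3, 4, 5, 6, 7, 8, 10, 12, 14, 16}
|A +̂ A| = 19
(Reference bound: |A +̂ A| ≥ 2|A| - 3 for |A| ≥ 2, with |A| = 7 giving ≥ 11.)

|A +̂ A| = 19


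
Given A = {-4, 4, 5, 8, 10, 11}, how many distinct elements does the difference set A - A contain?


A - A = {a - a' : a, a' ∈ A}; |A| = 6.
Bounds: 2|A|-1 ≤ |A - A| ≤ |A|² - |A| + 1, i.e. 11 ≤ |A - A| ≤ 31.
Note: 0 ∈ A - A always (from a - a). The set is symmetric: if d ∈ A - A then -d ∈ A - A.
Enumerate nonzero differences d = a - a' with a > a' (then include -d):
Positive differences: {1, 2, 3, 4, 5, 6, 7, 8, 9, 12, 14, 15}
Full difference set: {0} ∪ (positive diffs) ∪ (negative diffs).
|A - A| = 1 + 2·12 = 25 (matches direct enumeration: 25).

|A - A| = 25


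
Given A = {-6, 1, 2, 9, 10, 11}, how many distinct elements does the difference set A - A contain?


A - A = {a - a' : a, a' ∈ A}; |A| = 6.
Bounds: 2|A|-1 ≤ |A - A| ≤ |A|² - |A| + 1, i.e. 11 ≤ |A - A| ≤ 31.
Note: 0 ∈ A - A always (from a - a). The set is symmetric: if d ∈ A - A then -d ∈ A - A.
Enumerate nonzero differences d = a - a' with a > a' (then include -d):
Positive differences: {1, 2, 7, 8, 9, 10, 15, 16, 17}
Full difference set: {0} ∪ (positive diffs) ∪ (negative diffs).
|A - A| = 1 + 2·9 = 19 (matches direct enumeration: 19).

|A - A| = 19


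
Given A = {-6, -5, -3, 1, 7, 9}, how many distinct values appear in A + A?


A + A = {a + a' : a, a' ∈ A}; |A| = 6.
General bounds: 2|A| - 1 ≤ |A + A| ≤ |A|(|A|+1)/2, i.e. 11 ≤ |A + A| ≤ 21.
Lower bound 2|A|-1 is attained iff A is an arithmetic progression.
Enumerate sums a + a' for a ≤ a' (symmetric, so this suffices):
a = -6: -6+-6=-12, -6+-5=-11, -6+-3=-9, -6+1=-5, -6+7=1, -6+9=3
a = -5: -5+-5=-10, -5+-3=-8, -5+1=-4, -5+7=2, -5+9=4
a = -3: -3+-3=-6, -3+1=-2, -3+7=4, -3+9=6
a = 1: 1+1=2, 1+7=8, 1+9=10
a = 7: 7+7=14, 7+9=16
a = 9: 9+9=18
Distinct sums: {-12, -11, -10, -9, -8, -6, -5, -4, -2, 1, 2, 3, 4, 6, 8, 10, 14, 16, 18}
|A + A| = 19

|A + A| = 19


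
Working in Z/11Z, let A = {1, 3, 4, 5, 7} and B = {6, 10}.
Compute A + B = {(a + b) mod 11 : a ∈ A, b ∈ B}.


Work in Z/11Z: reduce every sum a + b modulo 11.
Enumerate all 10 pairs:
a = 1: 1+6=7, 1+10=0
a = 3: 3+6=9, 3+10=2
a = 4: 4+6=10, 4+10=3
a = 5: 5+6=0, 5+10=4
a = 7: 7+6=2, 7+10=6
Distinct residues collected: {0, 2, 3, 4, 6, 7, 9, 10}
|A + B| = 8 (out of 11 total residues).

A + B = {0, 2, 3, 4, 6, 7, 9, 10}


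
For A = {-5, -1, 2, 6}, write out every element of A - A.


A - A = {a - a' : a, a' ∈ A}.
Compute a - a' for each ordered pair (a, a'):
a = -5: -5--5=0, -5--1=-4, -5-2=-7, -5-6=-11
a = -1: -1--5=4, -1--1=0, -1-2=-3, -1-6=-7
a = 2: 2--5=7, 2--1=3, 2-2=0, 2-6=-4
a = 6: 6--5=11, 6--1=7, 6-2=4, 6-6=0
Collecting distinct values (and noting 0 appears from a-a):
A - A = {-11, -7, -4, -3, 0, 3, 4, 7, 11}
|A - A| = 9

A - A = {-11, -7, -4, -3, 0, 3, 4, 7, 11}


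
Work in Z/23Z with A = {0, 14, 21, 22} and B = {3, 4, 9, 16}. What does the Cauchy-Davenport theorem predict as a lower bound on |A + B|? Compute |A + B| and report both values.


Cauchy-Davenport: |A + B| ≥ min(p, |A| + |B| - 1) for A, B nonempty in Z/pZ.
|A| = 4, |B| = 4, p = 23.
CD lower bound = min(23, 4 + 4 - 1) = min(23, 7) = 7.
Compute A + B mod 23 directly:
a = 0: 0+3=3, 0+4=4, 0+9=9, 0+16=16
a = 14: 14+3=17, 14+4=18, 14+9=0, 14+16=7
a = 21: 21+3=1, 21+4=2, 21+9=7, 21+16=14
a = 22: 22+3=2, 22+4=3, 22+9=8, 22+16=15
A + B = {0, 1, 2, 3, 4, 7, 8, 9, 14, 15, 16, 17, 18}, so |A + B| = 13.
Verify: 13 ≥ 7? Yes ✓.

CD lower bound = 7, actual |A + B| = 13.


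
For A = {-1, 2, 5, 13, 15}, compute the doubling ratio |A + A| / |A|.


|A| = 5.
Compute A + A by enumerating all 25 pairs.
A + A = {-2, 1, 4, 7, 10, 12, 14, 15, 17, 18, 20, 26, 28, 30}, so |A + A| = 14.
K = |A + A| / |A| = 14/5 (already in lowest terms) ≈ 2.8000.
Reference: AP of size 5 gives K = 9/5 ≈ 1.8000; a fully generic set of size 5 gives K ≈ 3.0000.

|A| = 5, |A + A| = 14, K = 14/5.


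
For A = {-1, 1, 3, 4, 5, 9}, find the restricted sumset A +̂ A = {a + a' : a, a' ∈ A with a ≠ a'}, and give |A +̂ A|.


Restricted sumset: A +̂ A = {a + a' : a ∈ A, a' ∈ A, a ≠ a'}.
Equivalently, take A + A and drop any sum 2a that is achievable ONLY as a + a for a ∈ A (i.e. sums representable only with equal summands).
Enumerate pairs (a, a') with a < a' (symmetric, so each unordered pair gives one sum; this covers all a ≠ a'):
  -1 + 1 = 0
  -1 + 3 = 2
  -1 + 4 = 3
  -1 + 5 = 4
  -1 + 9 = 8
  1 + 3 = 4
  1 + 4 = 5
  1 + 5 = 6
  1 + 9 = 10
  3 + 4 = 7
  3 + 5 = 8
  3 + 9 = 12
  4 + 5 = 9
  4 + 9 = 13
  5 + 9 = 14
Collected distinct sums: {0, 2, 3, 4, 5, 6, 7, 8, 9, 10, 12, 13, 14}
|A +̂ A| = 13
(Reference bound: |A +̂ A| ≥ 2|A| - 3 for |A| ≥ 2, with |A| = 6 giving ≥ 9.)

|A +̂ A| = 13


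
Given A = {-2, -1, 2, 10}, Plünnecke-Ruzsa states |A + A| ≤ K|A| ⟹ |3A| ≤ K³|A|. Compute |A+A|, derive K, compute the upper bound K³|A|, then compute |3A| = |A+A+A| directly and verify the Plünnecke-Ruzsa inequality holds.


|A| = 4.
Step 1: Compute A + A by enumerating all 16 pairs.
A + A = {-4, -3, -2, 0, 1, 4, 8, 9, 12, 20}, so |A + A| = 10.
Step 2: Doubling constant K = |A + A|/|A| = 10/4 = 10/4 ≈ 2.5000.
Step 3: Plünnecke-Ruzsa gives |3A| ≤ K³·|A| = (2.5000)³ · 4 ≈ 62.5000.
Step 4: Compute 3A = A + A + A directly by enumerating all triples (a,b,c) ∈ A³; |3A| = 19.
Step 5: Check 19 ≤ 62.5000? Yes ✓.

K = 10/4, Plünnecke-Ruzsa bound K³|A| ≈ 62.5000, |3A| = 19, inequality holds.


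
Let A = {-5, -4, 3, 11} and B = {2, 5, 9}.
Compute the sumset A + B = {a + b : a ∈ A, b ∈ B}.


A + B = {a + b : a ∈ A, b ∈ B}.
Enumerate all |A|·|B| = 4·3 = 12 pairs (a, b) and collect distinct sums.
a = -5: -5+2=-3, -5+5=0, -5+9=4
a = -4: -4+2=-2, -4+5=1, -4+9=5
a = 3: 3+2=5, 3+5=8, 3+9=12
a = 11: 11+2=13, 11+5=16, 11+9=20
Collecting distinct sums: A + B = {-3, -2, 0, 1, 4, 5, 8, 12, 13, 16, 20}
|A + B| = 11

A + B = {-3, -2, 0, 1, 4, 5, 8, 12, 13, 16, 20}


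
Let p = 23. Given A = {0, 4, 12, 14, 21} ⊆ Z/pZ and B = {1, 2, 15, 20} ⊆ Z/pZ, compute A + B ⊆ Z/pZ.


Work in Z/23Z: reduce every sum a + b modulo 23.
Enumerate all 20 pairs:
a = 0: 0+1=1, 0+2=2, 0+15=15, 0+20=20
a = 4: 4+1=5, 4+2=6, 4+15=19, 4+20=1
a = 12: 12+1=13, 12+2=14, 12+15=4, 12+20=9
a = 14: 14+1=15, 14+2=16, 14+15=6, 14+20=11
a = 21: 21+1=22, 21+2=0, 21+15=13, 21+20=18
Distinct residues collected: {0, 1, 2, 4, 5, 6, 9, 11, 13, 14, 15, 16, 18, 19, 20, 22}
|A + B| = 16 (out of 23 total residues).

A + B = {0, 1, 2, 4, 5, 6, 9, 11, 13, 14, 15, 16, 18, 19, 20, 22}


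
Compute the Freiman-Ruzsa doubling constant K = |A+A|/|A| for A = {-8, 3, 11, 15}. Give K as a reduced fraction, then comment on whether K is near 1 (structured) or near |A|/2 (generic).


|A| = 4.
Compute A + A by enumerating all 16 pairs.
A + A = {-16, -5, 3, 6, 7, 14, 18, 22, 26, 30}, so |A + A| = 10.
K = |A + A| / |A| = 10/4 = 5/2 ≈ 2.5000.
Reference: AP of size 4 gives K = 7/4 ≈ 1.7500; a fully generic set of size 4 gives K ≈ 2.5000.

|A| = 4, |A + A| = 10, K = 10/4 = 5/2.


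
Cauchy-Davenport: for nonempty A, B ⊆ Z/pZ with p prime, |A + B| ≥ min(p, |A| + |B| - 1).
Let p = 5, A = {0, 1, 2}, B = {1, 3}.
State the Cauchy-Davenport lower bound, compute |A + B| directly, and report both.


Cauchy-Davenport: |A + B| ≥ min(p, |A| + |B| - 1) for A, B nonempty in Z/pZ.
|A| = 3, |B| = 2, p = 5.
CD lower bound = min(5, 3 + 2 - 1) = min(5, 4) = 4.
Compute A + B mod 5 directly:
a = 0: 0+1=1, 0+3=3
a = 1: 1+1=2, 1+3=4
a = 2: 2+1=3, 2+3=0
A + B = {0, 1, 2, 3, 4}, so |A + B| = 5.
Verify: 5 ≥ 4? Yes ✓.

CD lower bound = 4, actual |A + B| = 5.


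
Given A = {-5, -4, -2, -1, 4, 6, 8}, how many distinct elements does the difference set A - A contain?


A - A = {a - a' : a, a' ∈ A}; |A| = 7.
Bounds: 2|A|-1 ≤ |A - A| ≤ |A|² - |A| + 1, i.e. 13 ≤ |A - A| ≤ 43.
Note: 0 ∈ A - A always (from a - a). The set is symmetric: if d ∈ A - A then -d ∈ A - A.
Enumerate nonzero differences d = a - a' with a > a' (then include -d):
Positive differences: {1, 2, 3, 4, 5, 6, 7, 8, 9, 10, 11, 12, 13}
Full difference set: {0} ∪ (positive diffs) ∪ (negative diffs).
|A - A| = 1 + 2·13 = 27 (matches direct enumeration: 27).

|A - A| = 27


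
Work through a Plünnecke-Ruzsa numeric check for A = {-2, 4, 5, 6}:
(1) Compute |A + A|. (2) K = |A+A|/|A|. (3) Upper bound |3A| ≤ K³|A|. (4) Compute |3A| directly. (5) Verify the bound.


|A| = 4.
Step 1: Compute A + A by enumerating all 16 pairs.
A + A = {-4, 2, 3, 4, 8, 9, 10, 11, 12}, so |A + A| = 9.
Step 2: Doubling constant K = |A + A|/|A| = 9/4 = 9/4 ≈ 2.2500.
Step 3: Plünnecke-Ruzsa gives |3A| ≤ K³·|A| = (2.2500)³ · 4 ≈ 45.5625.
Step 4: Compute 3A = A + A + A directly by enumerating all triples (a,b,c) ∈ A³; |3A| = 16.
Step 5: Check 16 ≤ 45.5625? Yes ✓.

K = 9/4, Plünnecke-Ruzsa bound K³|A| ≈ 45.5625, |3A| = 16, inequality holds.


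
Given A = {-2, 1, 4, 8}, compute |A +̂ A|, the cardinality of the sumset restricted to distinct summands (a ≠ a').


Restricted sumset: A +̂ A = {a + a' : a ∈ A, a' ∈ A, a ≠ a'}.
Equivalently, take A + A and drop any sum 2a that is achievable ONLY as a + a for a ∈ A (i.e. sums representable only with equal summands).
Enumerate pairs (a, a') with a < a' (symmetric, so each unordered pair gives one sum; this covers all a ≠ a'):
  -2 + 1 = -1
  -2 + 4 = 2
  -2 + 8 = 6
  1 + 4 = 5
  1 + 8 = 9
  4 + 8 = 12
Collected distinct sums: {-1, 2, 5, 6, 9, 12}
|A +̂ A| = 6
(Reference bound: |A +̂ A| ≥ 2|A| - 3 for |A| ≥ 2, with |A| = 4 giving ≥ 5.)

|A +̂ A| = 6


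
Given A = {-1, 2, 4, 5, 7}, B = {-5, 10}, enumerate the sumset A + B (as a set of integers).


A + B = {a + b : a ∈ A, b ∈ B}.
Enumerate all |A|·|B| = 5·2 = 10 pairs (a, b) and collect distinct sums.
a = -1: -1+-5=-6, -1+10=9
a = 2: 2+-5=-3, 2+10=12
a = 4: 4+-5=-1, 4+10=14
a = 5: 5+-5=0, 5+10=15
a = 7: 7+-5=2, 7+10=17
Collecting distinct sums: A + B = {-6, -3, -1, 0, 2, 9, 12, 14, 15, 17}
|A + B| = 10

A + B = {-6, -3, -1, 0, 2, 9, 12, 14, 15, 17}


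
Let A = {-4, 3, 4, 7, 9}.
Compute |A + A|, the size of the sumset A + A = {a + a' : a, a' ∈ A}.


A + A = {a + a' : a, a' ∈ A}; |A| = 5.
General bounds: 2|A| - 1 ≤ |A + A| ≤ |A|(|A|+1)/2, i.e. 9 ≤ |A + A| ≤ 15.
Lower bound 2|A|-1 is attained iff A is an arithmetic progression.
Enumerate sums a + a' for a ≤ a' (symmetric, so this suffices):
a = -4: -4+-4=-8, -4+3=-1, -4+4=0, -4+7=3, -4+9=5
a = 3: 3+3=6, 3+4=7, 3+7=10, 3+9=12
a = 4: 4+4=8, 4+7=11, 4+9=13
a = 7: 7+7=14, 7+9=16
a = 9: 9+9=18
Distinct sums: {-8, -1, 0, 3, 5, 6, 7, 8, 10, 11, 12, 13, 14, 16, 18}
|A + A| = 15

|A + A| = 15


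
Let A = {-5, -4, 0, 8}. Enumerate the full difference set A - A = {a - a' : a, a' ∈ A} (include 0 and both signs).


A - A = {a - a' : a, a' ∈ A}.
Compute a - a' for each ordered pair (a, a'):
a = -5: -5--5=0, -5--4=-1, -5-0=-5, -5-8=-13
a = -4: -4--5=1, -4--4=0, -4-0=-4, -4-8=-12
a = 0: 0--5=5, 0--4=4, 0-0=0, 0-8=-8
a = 8: 8--5=13, 8--4=12, 8-0=8, 8-8=0
Collecting distinct values (and noting 0 appears from a-a):
A - A = {-13, -12, -8, -5, -4, -1, 0, 1, 4, 5, 8, 12, 13}
|A - A| = 13

A - A = {-13, -12, -8, -5, -4, -1, 0, 1, 4, 5, 8, 12, 13}


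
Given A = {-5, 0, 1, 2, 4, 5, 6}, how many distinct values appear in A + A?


A + A = {a + a' : a, a' ∈ A}; |A| = 7.
General bounds: 2|A| - 1 ≤ |A + A| ≤ |A|(|A|+1)/2, i.e. 13 ≤ |A + A| ≤ 28.
Lower bound 2|A|-1 is attained iff A is an arithmetic progression.
Enumerate sums a + a' for a ≤ a' (symmetric, so this suffices):
a = -5: -5+-5=-10, -5+0=-5, -5+1=-4, -5+2=-3, -5+4=-1, -5+5=0, -5+6=1
a = 0: 0+0=0, 0+1=1, 0+2=2, 0+4=4, 0+5=5, 0+6=6
a = 1: 1+1=2, 1+2=3, 1+4=5, 1+5=6, 1+6=7
a = 2: 2+2=4, 2+4=6, 2+5=7, 2+6=8
a = 4: 4+4=8, 4+5=9, 4+6=10
a = 5: 5+5=10, 5+6=11
a = 6: 6+6=12
Distinct sums: {-10, -5, -4, -3, -1, 0, 1, 2, 3, 4, 5, 6, 7, 8, 9, 10, 11, 12}
|A + A| = 18

|A + A| = 18


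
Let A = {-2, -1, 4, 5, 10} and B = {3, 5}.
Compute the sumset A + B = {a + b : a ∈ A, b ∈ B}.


A + B = {a + b : a ∈ A, b ∈ B}.
Enumerate all |A|·|B| = 5·2 = 10 pairs (a, b) and collect distinct sums.
a = -2: -2+3=1, -2+5=3
a = -1: -1+3=2, -1+5=4
a = 4: 4+3=7, 4+5=9
a = 5: 5+3=8, 5+5=10
a = 10: 10+3=13, 10+5=15
Collecting distinct sums: A + B = {1, 2, 3, 4, 7, 8, 9, 10, 13, 15}
|A + B| = 10

A + B = {1, 2, 3, 4, 7, 8, 9, 10, 13, 15}


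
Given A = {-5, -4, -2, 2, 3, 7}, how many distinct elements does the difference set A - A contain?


A - A = {a - a' : a, a' ∈ A}; |A| = 6.
Bounds: 2|A|-1 ≤ |A - A| ≤ |A|² - |A| + 1, i.e. 11 ≤ |A - A| ≤ 31.
Note: 0 ∈ A - A always (from a - a). The set is symmetric: if d ∈ A - A then -d ∈ A - A.
Enumerate nonzero differences d = a - a' with a > a' (then include -d):
Positive differences: {1, 2, 3, 4, 5, 6, 7, 8, 9, 11, 12}
Full difference set: {0} ∪ (positive diffs) ∪ (negative diffs).
|A - A| = 1 + 2·11 = 23 (matches direct enumeration: 23).

|A - A| = 23


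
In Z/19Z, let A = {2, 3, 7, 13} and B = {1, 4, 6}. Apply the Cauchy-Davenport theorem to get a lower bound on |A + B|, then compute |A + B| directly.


Cauchy-Davenport: |A + B| ≥ min(p, |A| + |B| - 1) for A, B nonempty in Z/pZ.
|A| = 4, |B| = 3, p = 19.
CD lower bound = min(19, 4 + 3 - 1) = min(19, 6) = 6.
Compute A + B mod 19 directly:
a = 2: 2+1=3, 2+4=6, 2+6=8
a = 3: 3+1=4, 3+4=7, 3+6=9
a = 7: 7+1=8, 7+4=11, 7+6=13
a = 13: 13+1=14, 13+4=17, 13+6=0
A + B = {0, 3, 4, 6, 7, 8, 9, 11, 13, 14, 17}, so |A + B| = 11.
Verify: 11 ≥ 6? Yes ✓.

CD lower bound = 6, actual |A + B| = 11.


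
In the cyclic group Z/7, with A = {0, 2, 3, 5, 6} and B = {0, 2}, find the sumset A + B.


Work in Z/7Z: reduce every sum a + b modulo 7.
Enumerate all 10 pairs:
a = 0: 0+0=0, 0+2=2
a = 2: 2+0=2, 2+2=4
a = 3: 3+0=3, 3+2=5
a = 5: 5+0=5, 5+2=0
a = 6: 6+0=6, 6+2=1
Distinct residues collected: {0, 1, 2, 3, 4, 5, 6}
|A + B| = 7 (out of 7 total residues).

A + B = {0, 1, 2, 3, 4, 5, 6}


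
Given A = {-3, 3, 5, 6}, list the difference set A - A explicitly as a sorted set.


A - A = {a - a' : a, a' ∈ A}.
Compute a - a' for each ordered pair (a, a'):
a = -3: -3--3=0, -3-3=-6, -3-5=-8, -3-6=-9
a = 3: 3--3=6, 3-3=0, 3-5=-2, 3-6=-3
a = 5: 5--3=8, 5-3=2, 5-5=0, 5-6=-1
a = 6: 6--3=9, 6-3=3, 6-5=1, 6-6=0
Collecting distinct values (and noting 0 appears from a-a):
A - A = {-9, -8, -6, -3, -2, -1, 0, 1, 2, 3, 6, 8, 9}
|A - A| = 13

A - A = {-9, -8, -6, -3, -2, -1, 0, 1, 2, 3, 6, 8, 9}


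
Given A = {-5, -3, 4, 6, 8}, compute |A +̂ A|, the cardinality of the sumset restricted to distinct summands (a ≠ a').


Restricted sumset: A +̂ A = {a + a' : a ∈ A, a' ∈ A, a ≠ a'}.
Equivalently, take A + A and drop any sum 2a that is achievable ONLY as a + a for a ∈ A (i.e. sums representable only with equal summands).
Enumerate pairs (a, a') with a < a' (symmetric, so each unordered pair gives one sum; this covers all a ≠ a'):
  -5 + -3 = -8
  -5 + 4 = -1
  -5 + 6 = 1
  -5 + 8 = 3
  -3 + 4 = 1
  -3 + 6 = 3
  -3 + 8 = 5
  4 + 6 = 10
  4 + 8 = 12
  6 + 8 = 14
Collected distinct sums: {-8, -1, 1, 3, 5, 10, 12, 14}
|A +̂ A| = 8
(Reference bound: |A +̂ A| ≥ 2|A| - 3 for |A| ≥ 2, with |A| = 5 giving ≥ 7.)

|A +̂ A| = 8


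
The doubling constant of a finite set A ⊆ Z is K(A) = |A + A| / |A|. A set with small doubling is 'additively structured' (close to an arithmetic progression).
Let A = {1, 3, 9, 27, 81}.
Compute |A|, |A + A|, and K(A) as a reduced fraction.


|A| = 5.
Compute A + A by enumerating all 25 pairs.
A + A = {2, 4, 6, 10, 12, 18, 28, 30, 36, 54, 82, 84, 90, 108, 162}, so |A + A| = 15.
K = |A + A| / |A| = 15/5 = 3/1 ≈ 3.0000.
Reference: AP of size 5 gives K = 9/5 ≈ 1.8000; a fully generic set of size 5 gives K ≈ 3.0000.

|A| = 5, |A + A| = 15, K = 15/5 = 3/1.


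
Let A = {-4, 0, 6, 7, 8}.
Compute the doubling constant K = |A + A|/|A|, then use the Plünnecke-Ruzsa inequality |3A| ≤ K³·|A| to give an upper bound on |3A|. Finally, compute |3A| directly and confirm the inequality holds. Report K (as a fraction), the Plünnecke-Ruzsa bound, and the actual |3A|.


|A| = 5.
Step 1: Compute A + A by enumerating all 25 pairs.
A + A = {-8, -4, 0, 2, 3, 4, 6, 7, 8, 12, 13, 14, 15, 16}, so |A + A| = 14.
Step 2: Doubling constant K = |A + A|/|A| = 14/5 = 14/5 ≈ 2.8000.
Step 3: Plünnecke-Ruzsa gives |3A| ≤ K³·|A| = (2.8000)³ · 5 ≈ 109.7600.
Step 4: Compute 3A = A + A + A directly by enumerating all triples (a,b,c) ∈ A³; |3A| = 27.
Step 5: Check 27 ≤ 109.7600? Yes ✓.

K = 14/5, Plünnecke-Ruzsa bound K³|A| ≈ 109.7600, |3A| = 27, inequality holds.


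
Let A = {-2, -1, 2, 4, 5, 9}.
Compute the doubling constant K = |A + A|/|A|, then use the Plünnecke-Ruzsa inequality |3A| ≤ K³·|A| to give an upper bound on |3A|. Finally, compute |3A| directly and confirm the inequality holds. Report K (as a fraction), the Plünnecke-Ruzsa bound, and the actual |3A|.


|A| = 6.
Step 1: Compute A + A by enumerating all 36 pairs.
A + A = {-4, -3, -2, 0, 1, 2, 3, 4, 6, 7, 8, 9, 10, 11, 13, 14, 18}, so |A + A| = 17.
Step 2: Doubling constant K = |A + A|/|A| = 17/6 = 17/6 ≈ 2.8333.
Step 3: Plünnecke-Ruzsa gives |3A| ≤ K³·|A| = (2.8333)³ · 6 ≈ 136.4722.
Step 4: Compute 3A = A + A + A directly by enumerating all triples (a,b,c) ∈ A³; |3A| = 30.
Step 5: Check 30 ≤ 136.4722? Yes ✓.

K = 17/6, Plünnecke-Ruzsa bound K³|A| ≈ 136.4722, |3A| = 30, inequality holds.


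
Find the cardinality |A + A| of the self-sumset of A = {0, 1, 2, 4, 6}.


A + A = {a + a' : a, a' ∈ A}; |A| = 5.
General bounds: 2|A| - 1 ≤ |A + A| ≤ |A|(|A|+1)/2, i.e. 9 ≤ |A + A| ≤ 15.
Lower bound 2|A|-1 is attained iff A is an arithmetic progression.
Enumerate sums a + a' for a ≤ a' (symmetric, so this suffices):
a = 0: 0+0=0, 0+1=1, 0+2=2, 0+4=4, 0+6=6
a = 1: 1+1=2, 1+2=3, 1+4=5, 1+6=7
a = 2: 2+2=4, 2+4=6, 2+6=8
a = 4: 4+4=8, 4+6=10
a = 6: 6+6=12
Distinct sums: {0, 1, 2, 3, 4, 5, 6, 7, 8, 10, 12}
|A + A| = 11

|A + A| = 11


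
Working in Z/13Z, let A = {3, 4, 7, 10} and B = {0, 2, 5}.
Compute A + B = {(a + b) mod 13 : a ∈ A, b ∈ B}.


Work in Z/13Z: reduce every sum a + b modulo 13.
Enumerate all 12 pairs:
a = 3: 3+0=3, 3+2=5, 3+5=8
a = 4: 4+0=4, 4+2=6, 4+5=9
a = 7: 7+0=7, 7+2=9, 7+5=12
a = 10: 10+0=10, 10+2=12, 10+5=2
Distinct residues collected: {2, 3, 4, 5, 6, 7, 8, 9, 10, 12}
|A + B| = 10 (out of 13 total residues).

A + B = {2, 3, 4, 5, 6, 7, 8, 9, 10, 12}


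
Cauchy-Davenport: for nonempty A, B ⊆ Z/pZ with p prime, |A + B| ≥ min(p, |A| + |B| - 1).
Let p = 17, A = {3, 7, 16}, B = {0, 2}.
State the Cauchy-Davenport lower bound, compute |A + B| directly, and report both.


Cauchy-Davenport: |A + B| ≥ min(p, |A| + |B| - 1) for A, B nonempty in Z/pZ.
|A| = 3, |B| = 2, p = 17.
CD lower bound = min(17, 3 + 2 - 1) = min(17, 4) = 4.
Compute A + B mod 17 directly:
a = 3: 3+0=3, 3+2=5
a = 7: 7+0=7, 7+2=9
a = 16: 16+0=16, 16+2=1
A + B = {1, 3, 5, 7, 9, 16}, so |A + B| = 6.
Verify: 6 ≥ 4? Yes ✓.

CD lower bound = 4, actual |A + B| = 6.


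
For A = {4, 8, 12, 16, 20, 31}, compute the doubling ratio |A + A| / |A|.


|A| = 6.
Compute A + A by enumerating all 36 pairs.
A + A = {8, 12, 16, 20, 24, 28, 32, 35, 36, 39, 40, 43, 47, 51, 62}, so |A + A| = 15.
K = |A + A| / |A| = 15/6 = 5/2 ≈ 2.5000.
Reference: AP of size 6 gives K = 11/6 ≈ 1.8333; a fully generic set of size 6 gives K ≈ 3.5000.

|A| = 6, |A + A| = 15, K = 15/6 = 5/2.


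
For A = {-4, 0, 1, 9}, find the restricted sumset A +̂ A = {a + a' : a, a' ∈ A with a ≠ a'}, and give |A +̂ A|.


Restricted sumset: A +̂ A = {a + a' : a ∈ A, a' ∈ A, a ≠ a'}.
Equivalently, take A + A and drop any sum 2a that is achievable ONLY as a + a for a ∈ A (i.e. sums representable only with equal summands).
Enumerate pairs (a, a') with a < a' (symmetric, so each unordered pair gives one sum; this covers all a ≠ a'):
  -4 + 0 = -4
  -4 + 1 = -3
  -4 + 9 = 5
  0 + 1 = 1
  0 + 9 = 9
  1 + 9 = 10
Collected distinct sums: {-4, -3, 1, 5, 9, 10}
|A +̂ A| = 6
(Reference bound: |A +̂ A| ≥ 2|A| - 3 for |A| ≥ 2, with |A| = 4 giving ≥ 5.)

|A +̂ A| = 6


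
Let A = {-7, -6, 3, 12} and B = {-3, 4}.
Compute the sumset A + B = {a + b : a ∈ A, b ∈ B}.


A + B = {a + b : a ∈ A, b ∈ B}.
Enumerate all |A|·|B| = 4·2 = 8 pairs (a, b) and collect distinct sums.
a = -7: -7+-3=-10, -7+4=-3
a = -6: -6+-3=-9, -6+4=-2
a = 3: 3+-3=0, 3+4=7
a = 12: 12+-3=9, 12+4=16
Collecting distinct sums: A + B = {-10, -9, -3, -2, 0, 7, 9, 16}
|A + B| = 8

A + B = {-10, -9, -3, -2, 0, 7, 9, 16}
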